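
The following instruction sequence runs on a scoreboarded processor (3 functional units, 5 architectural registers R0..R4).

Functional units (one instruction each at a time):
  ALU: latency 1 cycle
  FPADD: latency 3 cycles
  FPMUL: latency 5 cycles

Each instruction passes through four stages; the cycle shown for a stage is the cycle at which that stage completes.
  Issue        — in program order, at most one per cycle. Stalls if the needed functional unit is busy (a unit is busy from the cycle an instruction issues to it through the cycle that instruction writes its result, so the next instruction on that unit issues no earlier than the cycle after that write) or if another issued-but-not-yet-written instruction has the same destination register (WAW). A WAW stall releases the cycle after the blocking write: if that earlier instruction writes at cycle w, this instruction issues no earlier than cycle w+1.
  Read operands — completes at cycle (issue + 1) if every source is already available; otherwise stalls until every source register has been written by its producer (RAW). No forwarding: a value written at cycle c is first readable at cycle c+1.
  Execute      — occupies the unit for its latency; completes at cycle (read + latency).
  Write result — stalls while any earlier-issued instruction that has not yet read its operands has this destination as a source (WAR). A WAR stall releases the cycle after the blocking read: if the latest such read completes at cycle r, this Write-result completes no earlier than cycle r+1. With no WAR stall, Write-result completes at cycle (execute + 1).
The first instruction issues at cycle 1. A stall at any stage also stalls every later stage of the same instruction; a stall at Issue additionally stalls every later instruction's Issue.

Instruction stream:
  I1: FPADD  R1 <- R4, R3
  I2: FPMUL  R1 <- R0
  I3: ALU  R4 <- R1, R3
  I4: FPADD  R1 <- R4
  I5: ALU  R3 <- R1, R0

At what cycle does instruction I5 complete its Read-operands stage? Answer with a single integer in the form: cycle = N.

cycle = 23

t=1  I1 dispatched to FPADD
t=2  I1 operands ready
t=5  I1 complete
t=6  R1←I1
t=7  I2 dispatched to FPMUL
t=8  I2 operands ready · I3 dispatched to ALU
t=13  I2 complete
t=14  R1←I2
t=15  I3 operands ready · I4 dispatched to FPADD
t=16  I3 complete
t=17  R4←I3
t=18  I4 operands ready · I5 dispatched to ALU
t=21  I4 complete
t=22  R1←I4
t=23  I5 operands ready
t=24  I5 complete
t=25  R3←I5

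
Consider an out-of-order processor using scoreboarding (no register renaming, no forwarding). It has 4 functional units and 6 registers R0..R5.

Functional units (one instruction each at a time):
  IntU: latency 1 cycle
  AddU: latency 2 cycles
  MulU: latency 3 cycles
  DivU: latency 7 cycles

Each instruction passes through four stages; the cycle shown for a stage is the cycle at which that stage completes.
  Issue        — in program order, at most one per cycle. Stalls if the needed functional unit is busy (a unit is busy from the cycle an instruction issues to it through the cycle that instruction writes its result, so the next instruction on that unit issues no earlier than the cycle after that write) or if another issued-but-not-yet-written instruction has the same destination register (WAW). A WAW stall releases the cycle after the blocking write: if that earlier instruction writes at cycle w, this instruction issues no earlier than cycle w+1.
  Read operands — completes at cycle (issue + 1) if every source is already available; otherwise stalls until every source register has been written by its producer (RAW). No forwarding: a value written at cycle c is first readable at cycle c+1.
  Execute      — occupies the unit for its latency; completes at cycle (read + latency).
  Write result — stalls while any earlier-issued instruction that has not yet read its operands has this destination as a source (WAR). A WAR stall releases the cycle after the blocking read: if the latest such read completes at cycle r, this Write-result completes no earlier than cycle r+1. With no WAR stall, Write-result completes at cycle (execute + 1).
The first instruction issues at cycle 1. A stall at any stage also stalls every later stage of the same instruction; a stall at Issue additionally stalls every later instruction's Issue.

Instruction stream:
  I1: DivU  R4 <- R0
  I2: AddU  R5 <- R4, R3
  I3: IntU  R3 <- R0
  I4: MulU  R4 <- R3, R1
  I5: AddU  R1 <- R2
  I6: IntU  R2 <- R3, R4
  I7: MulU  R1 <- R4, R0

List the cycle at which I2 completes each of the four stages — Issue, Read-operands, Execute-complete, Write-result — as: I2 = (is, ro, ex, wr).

I2 = (2, 11, 13, 14)

t=1  issue I1 (DivU)
t=2  I1 read-ops, issue I2 (AddU)
t=3  issue I3 (IntU)
t=4  I3 read-ops
t=5  I3 finished on IntU
t=9  I1 finished on DivU
t=10  I1→R4
t=11  I2 read-ops, issue I4 (MulU)
t=12  I3→R3
t=13  I2 finished on AddU, I4 read-ops
t=14  I2→R5
t=15  issue I5 (AddU)
t=16  I4 finished on MulU, I5 read-ops, issue I6 (IntU)
t=17  I4→R4
t=18  I5 finished on AddU, I6 read-ops
t=19  I5→R1, I6 finished on IntU
t=20  I6→R2, issue I7 (MulU)
t=21  I7 read-ops
t=24  I7 finished on MulU
t=25  I7→R1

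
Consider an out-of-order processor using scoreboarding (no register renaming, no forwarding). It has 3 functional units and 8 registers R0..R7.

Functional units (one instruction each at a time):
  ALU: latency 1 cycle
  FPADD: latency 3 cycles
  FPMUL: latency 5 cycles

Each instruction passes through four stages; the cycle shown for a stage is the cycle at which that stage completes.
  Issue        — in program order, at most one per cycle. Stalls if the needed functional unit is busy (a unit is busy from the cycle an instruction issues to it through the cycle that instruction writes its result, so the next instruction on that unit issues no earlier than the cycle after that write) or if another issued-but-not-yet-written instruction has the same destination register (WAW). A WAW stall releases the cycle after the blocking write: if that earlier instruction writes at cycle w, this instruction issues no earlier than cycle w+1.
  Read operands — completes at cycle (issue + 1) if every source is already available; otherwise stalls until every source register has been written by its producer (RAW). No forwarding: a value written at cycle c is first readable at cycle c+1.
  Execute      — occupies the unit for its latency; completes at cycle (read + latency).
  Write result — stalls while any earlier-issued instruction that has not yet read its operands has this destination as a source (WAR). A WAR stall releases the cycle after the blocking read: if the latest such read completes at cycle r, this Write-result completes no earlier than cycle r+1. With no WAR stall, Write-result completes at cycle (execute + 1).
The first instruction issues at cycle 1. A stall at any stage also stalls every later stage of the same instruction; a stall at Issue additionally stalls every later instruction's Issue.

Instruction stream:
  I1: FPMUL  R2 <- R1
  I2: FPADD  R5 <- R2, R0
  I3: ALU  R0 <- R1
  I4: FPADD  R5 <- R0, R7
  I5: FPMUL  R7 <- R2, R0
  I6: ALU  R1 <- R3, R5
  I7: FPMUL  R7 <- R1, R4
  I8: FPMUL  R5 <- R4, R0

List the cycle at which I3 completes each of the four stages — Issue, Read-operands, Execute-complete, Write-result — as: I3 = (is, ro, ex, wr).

[I1] 1/2/7/8
[I2] 2/9/12/13  (RAW R2: wait I1 write@8)
[I3] 3/4/5/10  (WAR R0: wait I2 read@9)
[I4] 14/15/18/19  (struct: FPADD busy until I2 writes@13)
[I5] 15/16/21/22
[I6] 16/20/21/22  (RAW R5: wait I4 write@19)
[I7] 23/24/29/30  (struct: FPMUL busy until I5 writes@22)
[I8] 31/32/37/38  (struct: FPMUL busy until I7 writes@30)

I3 = (3, 4, 5, 10)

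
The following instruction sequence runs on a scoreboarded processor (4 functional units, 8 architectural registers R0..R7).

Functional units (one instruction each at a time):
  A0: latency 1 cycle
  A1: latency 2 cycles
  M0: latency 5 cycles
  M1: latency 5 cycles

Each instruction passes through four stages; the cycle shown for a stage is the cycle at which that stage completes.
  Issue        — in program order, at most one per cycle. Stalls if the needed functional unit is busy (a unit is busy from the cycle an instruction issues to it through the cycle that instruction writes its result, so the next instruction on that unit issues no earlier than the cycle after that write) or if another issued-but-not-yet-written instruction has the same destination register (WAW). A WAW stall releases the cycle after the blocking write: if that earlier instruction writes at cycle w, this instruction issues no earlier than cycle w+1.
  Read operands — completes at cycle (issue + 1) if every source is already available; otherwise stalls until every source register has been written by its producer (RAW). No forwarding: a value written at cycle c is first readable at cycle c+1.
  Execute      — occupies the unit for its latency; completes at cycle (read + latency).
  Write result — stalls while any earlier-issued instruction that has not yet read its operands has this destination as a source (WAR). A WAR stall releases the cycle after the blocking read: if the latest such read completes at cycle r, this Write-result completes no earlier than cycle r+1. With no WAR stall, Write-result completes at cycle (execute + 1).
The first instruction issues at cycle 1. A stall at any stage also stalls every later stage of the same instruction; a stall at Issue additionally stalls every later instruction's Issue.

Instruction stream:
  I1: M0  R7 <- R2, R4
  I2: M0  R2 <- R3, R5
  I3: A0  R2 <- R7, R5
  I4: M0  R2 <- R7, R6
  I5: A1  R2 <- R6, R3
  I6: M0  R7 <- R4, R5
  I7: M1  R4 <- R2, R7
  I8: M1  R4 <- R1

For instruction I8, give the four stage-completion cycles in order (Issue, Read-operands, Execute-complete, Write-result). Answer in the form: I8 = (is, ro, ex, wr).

I8 = (45, 46, 51, 52)

cycle 1: I1→M0
cycle 2: I1 RO
cycle 7: I1 EX
cycle 8: I1 WR R7
cycle 9: I2→M0
cycle 10: I2 RO
cycle 15: I2 EX
cycle 16: I2 WR R2
cycle 17: I3→A0
cycle 18: I3 RO
cycle 19: I3 EX
cycle 20: I3 WR R2
cycle 21: I4→M0
cycle 22: I4 RO
cycle 27: I4 EX
cycle 28: I4 WR R2
cycle 29: I5→A1
cycle 30: I5 RO · I6→M0
cycle 31: I6 RO · I7→M1
cycle 32: I5 EX
cycle 33: I5 WR R2
cycle 36: I6 EX
cycle 37: I6 WR R7
cycle 38: I7 RO
cycle 43: I7 EX
cycle 44: I7 WR R4
cycle 45: I8→M1
cycle 46: I8 RO
cycle 51: I8 EX
cycle 52: I8 WR R4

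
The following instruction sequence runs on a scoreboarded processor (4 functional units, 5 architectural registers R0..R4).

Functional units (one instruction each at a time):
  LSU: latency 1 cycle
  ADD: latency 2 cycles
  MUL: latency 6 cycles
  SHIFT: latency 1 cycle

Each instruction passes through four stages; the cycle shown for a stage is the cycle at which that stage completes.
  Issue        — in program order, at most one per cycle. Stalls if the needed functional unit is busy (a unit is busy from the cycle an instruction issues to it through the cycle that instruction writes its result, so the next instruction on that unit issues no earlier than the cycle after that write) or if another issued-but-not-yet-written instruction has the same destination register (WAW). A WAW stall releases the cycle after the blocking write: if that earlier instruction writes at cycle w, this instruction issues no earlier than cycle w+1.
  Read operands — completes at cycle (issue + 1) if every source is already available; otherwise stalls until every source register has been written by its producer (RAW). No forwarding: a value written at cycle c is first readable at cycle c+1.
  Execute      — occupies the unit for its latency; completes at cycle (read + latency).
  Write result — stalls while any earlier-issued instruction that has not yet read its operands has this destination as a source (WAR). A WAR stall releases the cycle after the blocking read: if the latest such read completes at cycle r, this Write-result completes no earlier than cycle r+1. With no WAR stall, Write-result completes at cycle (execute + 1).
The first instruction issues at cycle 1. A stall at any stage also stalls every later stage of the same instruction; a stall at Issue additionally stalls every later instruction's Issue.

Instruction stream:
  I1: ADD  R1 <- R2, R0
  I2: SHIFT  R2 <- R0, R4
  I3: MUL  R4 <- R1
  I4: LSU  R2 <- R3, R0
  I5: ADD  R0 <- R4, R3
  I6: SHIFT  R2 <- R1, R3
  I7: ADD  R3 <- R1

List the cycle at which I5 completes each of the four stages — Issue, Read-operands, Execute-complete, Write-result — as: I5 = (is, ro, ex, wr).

I1  is:1  ro:2  ex:4  wr:5
I2  is:2  ro:3  ex:4  wr:5
I3  is:3  ro:6  ex:12  wr:13  — RAW R1: wait I1 write@5
I4  is:6  ro:7  ex:8  wr:9  — WAW R2: wait I2 write@5
I5  is:7  ro:14  ex:16  wr:17  — RAW R4: wait I3 write@13
I6  is:10  ro:11  ex:12  wr:13  — WAW R2: wait I4 write@9
I7  is:18  ro:19  ex:21  wr:22  — struct: ADD busy until I5 writes@17

I5 = (7, 14, 16, 17)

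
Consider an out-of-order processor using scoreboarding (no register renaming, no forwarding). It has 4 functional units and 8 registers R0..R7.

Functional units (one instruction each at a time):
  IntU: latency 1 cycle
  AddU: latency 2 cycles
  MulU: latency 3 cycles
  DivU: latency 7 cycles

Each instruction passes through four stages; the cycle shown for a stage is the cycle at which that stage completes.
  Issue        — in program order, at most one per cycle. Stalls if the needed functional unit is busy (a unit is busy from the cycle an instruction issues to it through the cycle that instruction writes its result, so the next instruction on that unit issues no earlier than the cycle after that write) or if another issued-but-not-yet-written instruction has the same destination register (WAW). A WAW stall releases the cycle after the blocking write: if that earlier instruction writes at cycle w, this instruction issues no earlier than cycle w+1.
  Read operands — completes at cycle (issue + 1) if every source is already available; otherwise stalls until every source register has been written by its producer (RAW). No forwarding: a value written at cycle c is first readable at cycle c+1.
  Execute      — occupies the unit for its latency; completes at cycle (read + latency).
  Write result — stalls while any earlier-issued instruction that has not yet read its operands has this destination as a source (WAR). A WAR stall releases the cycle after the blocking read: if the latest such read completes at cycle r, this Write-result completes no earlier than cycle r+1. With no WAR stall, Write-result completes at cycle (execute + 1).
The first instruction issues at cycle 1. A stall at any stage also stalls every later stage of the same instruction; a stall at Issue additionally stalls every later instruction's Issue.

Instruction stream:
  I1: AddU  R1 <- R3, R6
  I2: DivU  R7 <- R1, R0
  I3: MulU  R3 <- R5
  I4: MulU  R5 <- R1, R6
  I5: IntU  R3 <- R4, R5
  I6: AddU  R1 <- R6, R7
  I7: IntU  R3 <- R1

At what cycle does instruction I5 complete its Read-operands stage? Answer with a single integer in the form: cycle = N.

cycle = 15

[I1] 1/2/4/5
[I2] 2/6/13/14  (RAW R1: wait I1 write@5)
[I3] 3/4/7/8
[I4] 9/10/13/14  (struct: MulU busy until I3 writes@8)
[I5] 10/15/16/17  (RAW R5: wait I4 write@14)
[I6] 11/15/17/18  (RAW R7: wait I2 write@14)
[I7] 18/19/20/21  (struct: IntU busy until I5 writes@17)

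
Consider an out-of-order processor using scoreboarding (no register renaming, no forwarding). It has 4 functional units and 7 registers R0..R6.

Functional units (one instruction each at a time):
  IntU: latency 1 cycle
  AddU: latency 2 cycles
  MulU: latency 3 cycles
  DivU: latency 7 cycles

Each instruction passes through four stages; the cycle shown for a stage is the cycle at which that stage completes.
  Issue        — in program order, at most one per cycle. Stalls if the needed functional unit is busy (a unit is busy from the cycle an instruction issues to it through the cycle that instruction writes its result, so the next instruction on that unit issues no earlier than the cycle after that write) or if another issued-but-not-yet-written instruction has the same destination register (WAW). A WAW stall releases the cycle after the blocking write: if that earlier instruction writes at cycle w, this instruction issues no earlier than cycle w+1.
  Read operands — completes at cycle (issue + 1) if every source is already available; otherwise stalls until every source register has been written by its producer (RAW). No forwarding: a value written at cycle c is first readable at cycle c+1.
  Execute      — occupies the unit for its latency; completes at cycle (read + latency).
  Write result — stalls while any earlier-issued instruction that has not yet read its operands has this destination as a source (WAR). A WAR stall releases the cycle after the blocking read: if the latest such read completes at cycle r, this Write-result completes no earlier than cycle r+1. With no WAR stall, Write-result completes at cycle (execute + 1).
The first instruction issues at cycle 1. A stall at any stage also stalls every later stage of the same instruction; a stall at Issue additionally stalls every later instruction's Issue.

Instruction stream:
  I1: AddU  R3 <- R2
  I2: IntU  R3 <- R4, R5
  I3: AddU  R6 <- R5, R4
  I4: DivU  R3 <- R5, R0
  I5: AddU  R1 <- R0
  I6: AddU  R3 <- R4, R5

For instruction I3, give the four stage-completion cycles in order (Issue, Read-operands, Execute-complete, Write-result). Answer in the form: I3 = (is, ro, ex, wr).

I3 = (7, 8, 10, 11)

I1: IS=1 RO=2 EX=4 WR=5
I2: IS=6 RO=7 EX=8 WR=9  [WAW R3: wait I1 write@5]
I3: IS=7 RO=8 EX=10 WR=11
I4: IS=10 RO=11 EX=18 WR=19  [WAW R3: wait I2 write@9]
I5: IS=12 RO=13 EX=15 WR=16  [struct: AddU busy until I3 writes@11]
I6: IS=20 RO=21 EX=23 WR=24  [WAW R3: wait I4 write@19]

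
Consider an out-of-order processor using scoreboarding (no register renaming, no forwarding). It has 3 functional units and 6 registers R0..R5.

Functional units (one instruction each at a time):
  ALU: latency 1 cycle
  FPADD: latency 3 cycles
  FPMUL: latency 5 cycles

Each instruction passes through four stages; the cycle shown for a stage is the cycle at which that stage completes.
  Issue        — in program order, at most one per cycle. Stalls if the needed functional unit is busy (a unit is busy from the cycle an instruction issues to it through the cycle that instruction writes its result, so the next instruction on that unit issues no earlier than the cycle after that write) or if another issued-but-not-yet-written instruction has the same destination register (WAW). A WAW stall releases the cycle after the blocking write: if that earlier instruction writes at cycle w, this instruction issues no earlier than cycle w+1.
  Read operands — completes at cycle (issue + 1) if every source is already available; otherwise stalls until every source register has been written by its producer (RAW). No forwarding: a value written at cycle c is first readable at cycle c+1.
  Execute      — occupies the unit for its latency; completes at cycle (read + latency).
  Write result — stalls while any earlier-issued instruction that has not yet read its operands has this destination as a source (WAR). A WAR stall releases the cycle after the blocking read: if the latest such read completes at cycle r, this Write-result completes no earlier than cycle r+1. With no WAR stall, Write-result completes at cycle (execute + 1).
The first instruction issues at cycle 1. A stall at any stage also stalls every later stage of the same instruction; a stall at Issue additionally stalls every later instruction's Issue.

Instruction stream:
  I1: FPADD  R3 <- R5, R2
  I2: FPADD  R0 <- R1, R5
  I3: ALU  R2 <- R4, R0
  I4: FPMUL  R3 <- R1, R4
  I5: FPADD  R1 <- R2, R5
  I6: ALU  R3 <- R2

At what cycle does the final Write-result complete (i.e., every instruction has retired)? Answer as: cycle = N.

I1  is:1  ro:2  ex:5  wr:6
I2  is:7  ro:8  ex:11  wr:12  — struct: FPADD busy until I1 writes@6
I3  is:8  ro:13  ex:14  wr:15  — RAW R0: wait I2 write@12
I4  is:9  ro:10  ex:15  wr:16
I5  is:13  ro:16  ex:19  wr:20  — struct: FPADD busy until I2 writes@12, RAW R2: wait I3 write@15
I6  is:17  ro:18  ex:19  wr:20  — WAW R3: wait I4 write@16

cycle = 20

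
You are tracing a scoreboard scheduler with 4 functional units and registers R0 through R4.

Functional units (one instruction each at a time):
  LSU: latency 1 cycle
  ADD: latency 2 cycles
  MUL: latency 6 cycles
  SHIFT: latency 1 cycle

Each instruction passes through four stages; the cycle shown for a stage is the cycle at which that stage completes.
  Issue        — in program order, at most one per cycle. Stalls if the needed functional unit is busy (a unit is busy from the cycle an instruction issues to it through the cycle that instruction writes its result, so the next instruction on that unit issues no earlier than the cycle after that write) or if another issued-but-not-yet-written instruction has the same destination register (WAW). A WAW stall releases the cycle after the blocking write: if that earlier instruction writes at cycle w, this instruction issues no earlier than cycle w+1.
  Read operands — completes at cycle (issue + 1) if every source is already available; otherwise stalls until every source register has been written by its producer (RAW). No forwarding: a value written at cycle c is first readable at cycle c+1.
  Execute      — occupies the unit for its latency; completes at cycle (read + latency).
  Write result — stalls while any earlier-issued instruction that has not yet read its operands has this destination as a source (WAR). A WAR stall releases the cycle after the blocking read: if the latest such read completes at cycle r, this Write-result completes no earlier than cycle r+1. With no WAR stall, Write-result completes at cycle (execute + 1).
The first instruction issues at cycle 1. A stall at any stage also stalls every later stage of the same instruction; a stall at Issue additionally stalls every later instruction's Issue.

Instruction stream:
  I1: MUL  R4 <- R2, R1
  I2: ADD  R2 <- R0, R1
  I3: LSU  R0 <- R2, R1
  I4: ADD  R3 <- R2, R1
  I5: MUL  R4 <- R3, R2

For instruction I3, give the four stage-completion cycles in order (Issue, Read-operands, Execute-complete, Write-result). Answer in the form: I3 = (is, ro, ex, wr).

t=1  I1→MUL
t=2  I1 RO · I2→ADD
t=3  I2 RO · I3→LSU
t=5  I2 EX
t=6  I2 WR R2
t=7  I3 RO · I4→ADD
t=8  I1 EX · I3 EX · I4 RO
t=9  I1 WR R4 · I3 WR R0
t=10  I4 EX · I5→MUL
t=11  I4 WR R3
t=12  I5 RO
t=18  I5 EX
t=19  I5 WR R4

I3 = (3, 7, 8, 9)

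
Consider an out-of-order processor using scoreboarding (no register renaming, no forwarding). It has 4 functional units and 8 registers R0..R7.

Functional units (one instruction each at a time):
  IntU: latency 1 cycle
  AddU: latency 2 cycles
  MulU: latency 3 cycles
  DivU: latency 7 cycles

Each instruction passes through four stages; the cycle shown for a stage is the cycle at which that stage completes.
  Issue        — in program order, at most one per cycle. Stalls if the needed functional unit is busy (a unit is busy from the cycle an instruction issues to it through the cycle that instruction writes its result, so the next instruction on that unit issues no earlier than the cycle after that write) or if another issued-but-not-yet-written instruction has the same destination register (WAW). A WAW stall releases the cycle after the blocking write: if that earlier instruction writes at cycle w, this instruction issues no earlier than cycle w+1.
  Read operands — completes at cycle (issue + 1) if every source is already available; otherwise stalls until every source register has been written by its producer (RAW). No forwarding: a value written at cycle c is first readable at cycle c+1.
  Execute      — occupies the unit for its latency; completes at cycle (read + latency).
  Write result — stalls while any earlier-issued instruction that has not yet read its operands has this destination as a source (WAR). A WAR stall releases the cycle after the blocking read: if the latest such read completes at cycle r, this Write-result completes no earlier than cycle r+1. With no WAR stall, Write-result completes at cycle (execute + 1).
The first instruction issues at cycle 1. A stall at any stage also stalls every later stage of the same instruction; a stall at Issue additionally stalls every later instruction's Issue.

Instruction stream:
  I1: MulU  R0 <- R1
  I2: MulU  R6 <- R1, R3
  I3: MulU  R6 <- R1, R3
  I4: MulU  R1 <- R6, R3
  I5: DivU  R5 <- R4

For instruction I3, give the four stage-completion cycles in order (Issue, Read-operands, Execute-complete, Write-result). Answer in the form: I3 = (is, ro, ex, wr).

t=1  I1 issues→MulU
t=2  I1 reads
t=5  I1 exec-done
t=6  I1 writes R0
t=7  I2 issues→MulU
t=8  I2 reads
t=11  I2 exec-done
t=12  I2 writes R6
t=13  I3 issues→MulU
t=14  I3 reads
t=17  I3 exec-done
t=18  I3 writes R6
t=19  I4 issues→MulU
t=20  I4 reads · I5 issues→DivU
t=21  I5 reads
t=23  I4 exec-done
t=24  I4 writes R1
t=28  I5 exec-done
t=29  I5 writes R5

I3 = (13, 14, 17, 18)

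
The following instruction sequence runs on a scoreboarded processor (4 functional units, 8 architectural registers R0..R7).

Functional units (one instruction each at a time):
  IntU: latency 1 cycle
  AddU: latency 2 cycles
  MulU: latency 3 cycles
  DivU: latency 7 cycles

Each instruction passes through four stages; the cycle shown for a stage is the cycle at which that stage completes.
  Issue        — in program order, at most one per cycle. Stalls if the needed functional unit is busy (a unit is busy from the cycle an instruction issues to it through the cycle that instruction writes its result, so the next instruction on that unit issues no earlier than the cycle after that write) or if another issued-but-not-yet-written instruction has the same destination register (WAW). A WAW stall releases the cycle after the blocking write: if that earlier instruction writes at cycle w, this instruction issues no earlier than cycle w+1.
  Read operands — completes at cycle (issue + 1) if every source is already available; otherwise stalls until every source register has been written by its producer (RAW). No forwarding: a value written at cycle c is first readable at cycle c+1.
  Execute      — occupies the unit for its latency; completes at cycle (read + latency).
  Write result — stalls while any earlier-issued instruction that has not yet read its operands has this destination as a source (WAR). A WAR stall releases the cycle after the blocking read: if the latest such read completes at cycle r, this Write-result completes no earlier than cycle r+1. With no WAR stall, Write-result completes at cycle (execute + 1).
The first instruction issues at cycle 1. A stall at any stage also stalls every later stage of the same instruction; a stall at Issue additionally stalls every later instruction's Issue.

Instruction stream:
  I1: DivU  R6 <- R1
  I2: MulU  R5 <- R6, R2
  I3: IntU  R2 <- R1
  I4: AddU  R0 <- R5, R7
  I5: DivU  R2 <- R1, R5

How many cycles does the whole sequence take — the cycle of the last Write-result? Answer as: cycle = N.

c1: I1→DivU
c2: I1 RO | I2→MulU
c3: I3→IntU
c4: I3 RO | I4→AddU
c5: I3 EX
c9: I1 EX
c10: I1 WR R6
c11: I2 RO
c12: I3 WR R2
c13: I5→DivU
c14: I2 EX
c15: I2 WR R5
c16: I4 RO | I5 RO
c18: I4 EX
c19: I4 WR R0
c23: I5 EX
c24: I5 WR R2

cycle = 24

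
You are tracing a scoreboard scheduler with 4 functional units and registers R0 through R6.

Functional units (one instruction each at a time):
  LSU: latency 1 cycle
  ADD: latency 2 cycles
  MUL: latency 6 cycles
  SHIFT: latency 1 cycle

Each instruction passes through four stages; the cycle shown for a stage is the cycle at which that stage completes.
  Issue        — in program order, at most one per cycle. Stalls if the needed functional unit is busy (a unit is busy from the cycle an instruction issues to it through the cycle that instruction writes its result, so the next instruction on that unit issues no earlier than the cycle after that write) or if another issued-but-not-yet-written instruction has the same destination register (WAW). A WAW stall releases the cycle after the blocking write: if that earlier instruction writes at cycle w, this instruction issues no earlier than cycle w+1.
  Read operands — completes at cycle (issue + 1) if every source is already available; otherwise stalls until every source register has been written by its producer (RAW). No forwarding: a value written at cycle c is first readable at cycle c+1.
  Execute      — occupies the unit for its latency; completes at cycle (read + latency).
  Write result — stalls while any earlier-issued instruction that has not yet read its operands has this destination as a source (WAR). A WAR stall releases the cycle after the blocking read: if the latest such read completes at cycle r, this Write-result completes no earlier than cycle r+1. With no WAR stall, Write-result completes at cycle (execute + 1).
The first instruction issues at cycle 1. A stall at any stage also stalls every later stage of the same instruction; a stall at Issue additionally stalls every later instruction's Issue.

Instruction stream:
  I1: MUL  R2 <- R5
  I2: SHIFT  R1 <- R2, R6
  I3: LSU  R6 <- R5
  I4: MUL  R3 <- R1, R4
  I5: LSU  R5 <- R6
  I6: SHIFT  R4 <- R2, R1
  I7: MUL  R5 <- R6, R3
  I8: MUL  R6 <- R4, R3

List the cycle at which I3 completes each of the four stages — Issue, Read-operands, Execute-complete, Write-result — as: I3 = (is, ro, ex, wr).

I3 = (3, 4, 5, 11)

I1  is:1  ro:2  ex:8  wr:9
I2  is:2  ro:10  ex:11  wr:12  — RAW R2: wait I1 write@9
I3  is:3  ro:4  ex:5  wr:11  — WAR R6: wait I2 read@10
I4  is:10  ro:13  ex:19  wr:20  — struct: MUL busy until I1 writes@9, RAW R1: wait I2 write@12
I5  is:12  ro:13  ex:14  wr:15  — struct: LSU busy until I3 writes@11
I6  is:13  ro:14  ex:15  wr:16
I7  is:21  ro:22  ex:28  wr:29  — struct: MUL busy until I4 writes@20
I8  is:30  ro:31  ex:37  wr:38  — struct: MUL busy until I7 writes@29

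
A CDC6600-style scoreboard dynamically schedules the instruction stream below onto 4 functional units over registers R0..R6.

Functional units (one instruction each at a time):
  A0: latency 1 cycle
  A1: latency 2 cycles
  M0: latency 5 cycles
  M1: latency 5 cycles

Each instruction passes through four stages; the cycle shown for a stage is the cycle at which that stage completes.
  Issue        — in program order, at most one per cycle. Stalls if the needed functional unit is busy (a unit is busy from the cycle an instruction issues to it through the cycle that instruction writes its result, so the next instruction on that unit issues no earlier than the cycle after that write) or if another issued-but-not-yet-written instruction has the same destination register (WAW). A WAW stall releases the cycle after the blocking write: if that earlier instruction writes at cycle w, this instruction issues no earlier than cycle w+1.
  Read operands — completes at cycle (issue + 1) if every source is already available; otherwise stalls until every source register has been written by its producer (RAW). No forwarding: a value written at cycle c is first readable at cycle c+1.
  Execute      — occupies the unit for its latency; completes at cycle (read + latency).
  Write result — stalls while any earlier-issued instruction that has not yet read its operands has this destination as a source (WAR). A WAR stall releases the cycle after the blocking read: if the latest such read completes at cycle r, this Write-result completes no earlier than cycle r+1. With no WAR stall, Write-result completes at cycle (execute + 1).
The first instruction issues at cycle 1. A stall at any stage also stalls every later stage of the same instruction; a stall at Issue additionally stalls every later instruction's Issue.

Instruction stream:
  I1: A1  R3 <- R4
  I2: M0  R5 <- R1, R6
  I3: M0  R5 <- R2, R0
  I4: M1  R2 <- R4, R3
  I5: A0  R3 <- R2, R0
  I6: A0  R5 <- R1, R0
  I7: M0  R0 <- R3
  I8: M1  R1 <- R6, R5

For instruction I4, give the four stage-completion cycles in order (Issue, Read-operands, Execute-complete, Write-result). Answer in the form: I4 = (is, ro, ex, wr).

I4 = (11, 12, 17, 18)

I1 -> (1, 2, 4, 5)
I2 -> (2, 3, 8, 9)
I3 -> (10, 11, 16, 17)  // struct: M0 busy until I2 writes@9
I4 -> (11, 12, 17, 18)
I5 -> (12, 19, 20, 21)  // RAW R2: wait I4 write@18
I6 -> (22, 23, 24, 25)  // struct: A0 busy until I5 writes@21
I7 -> (23, 24, 29, 30)
I8 -> (24, 26, 31, 32)  // RAW R5: wait I6 write@25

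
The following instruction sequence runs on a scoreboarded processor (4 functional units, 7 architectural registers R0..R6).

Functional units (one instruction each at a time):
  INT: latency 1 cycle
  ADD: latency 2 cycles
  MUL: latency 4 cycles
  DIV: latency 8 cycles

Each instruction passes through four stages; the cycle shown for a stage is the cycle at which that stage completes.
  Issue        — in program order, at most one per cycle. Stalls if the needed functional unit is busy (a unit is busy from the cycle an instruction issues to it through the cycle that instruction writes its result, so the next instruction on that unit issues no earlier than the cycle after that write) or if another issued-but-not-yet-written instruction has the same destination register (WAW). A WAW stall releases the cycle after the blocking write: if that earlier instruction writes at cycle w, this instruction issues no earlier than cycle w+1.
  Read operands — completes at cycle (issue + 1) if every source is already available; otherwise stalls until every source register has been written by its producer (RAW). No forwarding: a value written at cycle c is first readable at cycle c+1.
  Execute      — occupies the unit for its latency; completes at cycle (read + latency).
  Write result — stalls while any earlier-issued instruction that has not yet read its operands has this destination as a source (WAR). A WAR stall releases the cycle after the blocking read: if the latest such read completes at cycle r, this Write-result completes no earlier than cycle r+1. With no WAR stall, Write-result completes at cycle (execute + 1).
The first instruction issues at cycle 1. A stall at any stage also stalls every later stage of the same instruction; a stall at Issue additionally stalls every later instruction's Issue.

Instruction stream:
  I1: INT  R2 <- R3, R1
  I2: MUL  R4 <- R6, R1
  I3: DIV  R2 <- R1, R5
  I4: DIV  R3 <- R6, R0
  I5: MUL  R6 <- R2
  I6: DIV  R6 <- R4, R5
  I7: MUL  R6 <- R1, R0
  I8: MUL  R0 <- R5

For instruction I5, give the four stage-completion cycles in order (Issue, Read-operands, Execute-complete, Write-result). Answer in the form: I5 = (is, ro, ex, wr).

c1: I1 dispatched to INT
c2: I1 operands ready, I2 dispatched to MUL
c3: I1 complete, I2 operands ready
c4: R2←I1
c5: I3 dispatched to DIV
c6: I3 operands ready
c7: I2 complete
c8: R4←I2
c14: I3 complete
c15: R2←I3
c16: I4 dispatched to DIV
c17: I4 operands ready, I5 dispatched to MUL
c18: I5 operands ready
c22: I5 complete
c23: R6←I5
c25: I4 complete
c26: R3←I4
c27: I6 dispatched to DIV
c28: I6 operands ready
c36: I6 complete
c37: R6←I6
c38: I7 dispatched to MUL
c39: I7 operands ready
c43: I7 complete
c44: R6←I7
c45: I8 dispatched to MUL
c46: I8 operands ready
c50: I8 complete
c51: R0←I8

I5 = (17, 18, 22, 23)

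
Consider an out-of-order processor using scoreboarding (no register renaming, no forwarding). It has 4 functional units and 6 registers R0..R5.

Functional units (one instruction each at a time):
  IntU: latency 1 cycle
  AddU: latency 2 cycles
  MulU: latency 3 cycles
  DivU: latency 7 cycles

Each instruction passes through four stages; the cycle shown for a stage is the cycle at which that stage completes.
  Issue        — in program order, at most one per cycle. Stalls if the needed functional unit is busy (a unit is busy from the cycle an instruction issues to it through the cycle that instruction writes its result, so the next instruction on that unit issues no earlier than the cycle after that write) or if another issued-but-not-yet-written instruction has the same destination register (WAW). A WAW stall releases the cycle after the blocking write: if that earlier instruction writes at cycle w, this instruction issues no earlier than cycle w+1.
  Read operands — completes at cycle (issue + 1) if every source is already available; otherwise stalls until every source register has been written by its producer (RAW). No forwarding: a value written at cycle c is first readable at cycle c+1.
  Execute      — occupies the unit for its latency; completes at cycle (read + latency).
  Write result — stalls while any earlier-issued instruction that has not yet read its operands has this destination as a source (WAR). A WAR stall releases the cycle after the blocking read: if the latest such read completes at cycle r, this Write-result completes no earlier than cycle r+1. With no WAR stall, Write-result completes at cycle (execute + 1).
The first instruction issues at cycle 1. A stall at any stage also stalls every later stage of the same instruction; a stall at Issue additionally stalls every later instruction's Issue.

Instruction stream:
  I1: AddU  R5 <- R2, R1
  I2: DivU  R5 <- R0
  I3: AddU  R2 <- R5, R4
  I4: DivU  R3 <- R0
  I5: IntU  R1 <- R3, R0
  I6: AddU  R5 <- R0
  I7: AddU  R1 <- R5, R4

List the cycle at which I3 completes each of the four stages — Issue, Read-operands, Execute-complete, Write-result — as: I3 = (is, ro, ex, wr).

I3 = (7, 16, 18, 19)

cycle 1: I1 issues→AddU
cycle 2: I1 reads
cycle 4: I1 exec-done
cycle 5: I1 writes R5
cycle 6: I2 issues→DivU
cycle 7: I2 reads | I3 issues→AddU
cycle 14: I2 exec-done
cycle 15: I2 writes R5
cycle 16: I3 reads | I4 issues→DivU
cycle 17: I4 reads | I5 issues→IntU
cycle 18: I3 exec-done
cycle 19: I3 writes R2
cycle 20: I6 issues→AddU
cycle 21: I6 reads
cycle 23: I6 exec-done
cycle 24: I4 exec-done | I6 writes R5
cycle 25: I4 writes R3
cycle 26: I5 reads
cycle 27: I5 exec-done
cycle 28: I5 writes R1
cycle 29: I7 issues→AddU
cycle 30: I7 reads
cycle 32: I7 exec-done
cycle 33: I7 writes R1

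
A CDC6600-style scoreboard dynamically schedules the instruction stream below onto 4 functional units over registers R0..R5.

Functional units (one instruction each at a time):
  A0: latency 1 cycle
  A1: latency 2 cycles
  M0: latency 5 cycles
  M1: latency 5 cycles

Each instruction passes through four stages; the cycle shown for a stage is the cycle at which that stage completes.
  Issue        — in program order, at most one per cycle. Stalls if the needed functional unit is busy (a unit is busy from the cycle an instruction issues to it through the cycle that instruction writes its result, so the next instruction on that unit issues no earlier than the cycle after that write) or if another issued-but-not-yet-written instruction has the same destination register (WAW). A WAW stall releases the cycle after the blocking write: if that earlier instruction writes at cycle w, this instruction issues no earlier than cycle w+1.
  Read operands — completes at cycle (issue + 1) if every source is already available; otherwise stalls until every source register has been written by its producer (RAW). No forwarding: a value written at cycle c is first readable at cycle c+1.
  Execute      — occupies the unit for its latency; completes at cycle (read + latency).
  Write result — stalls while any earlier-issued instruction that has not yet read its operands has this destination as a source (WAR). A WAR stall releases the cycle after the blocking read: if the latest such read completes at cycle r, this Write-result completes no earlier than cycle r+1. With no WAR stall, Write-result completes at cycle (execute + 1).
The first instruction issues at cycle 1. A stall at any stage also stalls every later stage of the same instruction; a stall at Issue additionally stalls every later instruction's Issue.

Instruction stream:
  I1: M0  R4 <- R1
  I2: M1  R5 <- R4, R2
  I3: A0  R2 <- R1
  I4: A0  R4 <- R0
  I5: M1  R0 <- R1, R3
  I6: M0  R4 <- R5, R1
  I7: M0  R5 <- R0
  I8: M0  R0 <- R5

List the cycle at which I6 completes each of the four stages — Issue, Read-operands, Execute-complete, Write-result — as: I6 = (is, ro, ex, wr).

I6 = (17, 18, 23, 24)

I1: IS=1 RO=2 EX=7 WR=8
I2: IS=2 RO=9 EX=14 WR=15  [RAW R4: wait I1 write@8]
I3: IS=3 RO=4 EX=5 WR=10  [WAR R2: wait I2 read@9]
I4: IS=11 RO=12 EX=13 WR=14  [struct: A0 busy until I3 writes@10]
I5: IS=16 RO=17 EX=22 WR=23  [struct: M1 busy until I2 writes@15]
I6: IS=17 RO=18 EX=23 WR=24
I7: IS=25 RO=26 EX=31 WR=32  [struct: M0 busy until I6 writes@24]
I8: IS=33 RO=34 EX=39 WR=40  [struct: M0 busy until I7 writes@32]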